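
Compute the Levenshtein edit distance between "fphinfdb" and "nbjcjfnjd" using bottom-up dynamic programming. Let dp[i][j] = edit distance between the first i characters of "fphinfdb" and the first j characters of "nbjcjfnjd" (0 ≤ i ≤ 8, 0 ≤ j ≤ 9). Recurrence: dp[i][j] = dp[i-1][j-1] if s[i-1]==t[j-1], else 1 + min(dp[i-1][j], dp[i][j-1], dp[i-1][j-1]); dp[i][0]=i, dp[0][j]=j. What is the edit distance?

8

   ''  n  b  j  c  j  f  n  j  d
''  0  1  2  3  4  5  6  7  8  9
 f  1  1  2  3  4  5  5  6  7  8
 p  2  2  2  3  4  5  6  6  7  8
 h  3  3  3  3  4  5  6  7  7  8
 i  4  4  4  4  4  5  6  7  8  8
 n  5  4  5  5  5  5  6  6  7  8
 f  6  5  5  6  6  6  5  6  7  8
 d  7  6  6  6  7  7  6  6  7  7
 b  8  7  6  7  7  8  7  7  7  8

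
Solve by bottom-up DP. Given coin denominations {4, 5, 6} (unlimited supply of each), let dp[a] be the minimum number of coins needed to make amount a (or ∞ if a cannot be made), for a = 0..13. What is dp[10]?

 a  0  1  2  3  4  5  6  7  8  9 10 11 12 13
dp  0  -  -  -  1  1  1  -  2  2  2  2  2  3
(- denotes ∞ / unreachable)

2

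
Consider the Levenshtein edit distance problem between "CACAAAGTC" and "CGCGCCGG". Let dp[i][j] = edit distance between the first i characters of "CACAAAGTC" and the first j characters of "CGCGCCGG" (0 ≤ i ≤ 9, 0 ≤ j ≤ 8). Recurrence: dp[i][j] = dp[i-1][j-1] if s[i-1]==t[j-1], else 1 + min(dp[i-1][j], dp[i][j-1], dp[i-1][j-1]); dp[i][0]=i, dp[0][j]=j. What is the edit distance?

   ''  C  G  C  G  C  C  G  G
''  0  1  2  3  4  5  6  7  8
 C  1  0  1  2  3  4  5  6  7
 A  2  1  1  2  3  4  5  6  7
 C  3  2  2  1  2  3  4  5  6
 A  4  3  3  2  2  3  4  5  6
 A  5  4  4  3  3  3  4  5  6
 A  6  5  5  4  4  4  4  5  6
 G  7  6  5  5  4  5  5  4  5
 T  8  7  6  6  5  5  6  5  5
 C  9  8  7  6  6  5  5  6  6

6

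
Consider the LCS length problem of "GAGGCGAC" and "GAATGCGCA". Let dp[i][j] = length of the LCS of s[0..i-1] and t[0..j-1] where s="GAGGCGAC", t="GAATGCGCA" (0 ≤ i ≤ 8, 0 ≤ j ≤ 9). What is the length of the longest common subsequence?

6

   ''  G  A  A  T  G  C  G  C  A
''  0  0  0  0  0  0  0  0  0  0
 G  0  1  1  1  1  1  1  1  1  1
 A  0  1  2  2  2  2  2  2  2  2
 G  0  1  2  2  2  3  3  3  3  3
 G  0  1  2  2  2  3  3  4  4  4
 C  0  1  2  2  2  3  4  4  5  5
 G  0  1  2  2  2  3  4  5  5  5
 A  0  1  2  3  3  3  4  5  5  6
 C  0  1  2  3  3  3  4  5  6  6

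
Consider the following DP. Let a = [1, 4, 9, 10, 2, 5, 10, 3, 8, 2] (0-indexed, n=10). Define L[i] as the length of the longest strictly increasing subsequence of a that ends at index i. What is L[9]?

2

   i    0    1    2    3    4    5    6    7    8    9
a[i]    1    4    9   10    2    5   10    3    8    2
L[i]    1    2    3    4    2    3    4    3    4    2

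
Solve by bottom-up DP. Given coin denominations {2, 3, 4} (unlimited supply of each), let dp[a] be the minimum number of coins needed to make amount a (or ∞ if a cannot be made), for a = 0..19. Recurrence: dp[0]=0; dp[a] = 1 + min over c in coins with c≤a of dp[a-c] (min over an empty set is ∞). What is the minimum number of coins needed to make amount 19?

 a  0  1  2  3  4  5  6  7  8  9 10 11 12 13 14 15 16 17 18 19
dp  0  -  1  1  1  2  2  2  2  3  3  3  3  4  4  4  4  5  5  5
(- denotes ∞ / unreachable)

5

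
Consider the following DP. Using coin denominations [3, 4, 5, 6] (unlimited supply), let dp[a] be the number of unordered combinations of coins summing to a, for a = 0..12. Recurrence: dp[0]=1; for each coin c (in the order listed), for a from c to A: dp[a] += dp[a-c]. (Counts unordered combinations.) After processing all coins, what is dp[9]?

after  coin     0     1     2     3     4     5     6     7     8     9    10    11    12
          3     1     0     0     1     0     0     1     0     0     1     0     0     1
          4     1     0     0     1     1     0     1     1     1     1     1     1     2
          5     1     0     0     1     1     1     1     1     2     2     2     2     3
          6     1     0     0     1     1     1     2     1     2     3     3     3     5

3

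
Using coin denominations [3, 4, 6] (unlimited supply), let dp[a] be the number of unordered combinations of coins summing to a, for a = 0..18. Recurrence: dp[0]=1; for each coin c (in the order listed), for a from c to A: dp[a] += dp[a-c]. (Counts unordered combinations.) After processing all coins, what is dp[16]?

4

after  coin     0     1     2     3     4     5     6     7     8     9    10    11    12    13    14    15    16    17    18
          3     1     0     0     1     0     0     1     0     0     1     0     0     1     0     0     1     0     0     1
          4     1     0     0     1     1     0     1     1     1     1     1     1     2     1     1     2     2     1     2
          6     1     0     0     1     1     0     2     1     1     2     2     1     4     2     2     4     4     2     6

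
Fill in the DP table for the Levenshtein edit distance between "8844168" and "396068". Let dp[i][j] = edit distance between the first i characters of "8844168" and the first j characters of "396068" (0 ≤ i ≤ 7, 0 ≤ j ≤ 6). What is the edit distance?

5

   ''  3  9  6  0  6  8
''  0  1  2  3  4  5  6
 8  1  1  2  3  4  5  5
 8  2  2  2  3  4  5  5
 4  3  3  3  3  4  5  6
 4  4  4  4  4  4  5  6
 1  5  5  5  5  5  5  6
 6  6  6  6  5  6  5  6
 8  7  7  7  6  6  6  5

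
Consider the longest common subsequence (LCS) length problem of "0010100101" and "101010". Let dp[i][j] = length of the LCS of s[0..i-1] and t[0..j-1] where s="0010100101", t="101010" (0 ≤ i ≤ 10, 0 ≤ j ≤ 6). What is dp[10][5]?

5

   ''  1  0  1  0  1  0
''  0  0  0  0  0  0  0
 0  0  0  1  1  1  1  1
 0  0  0  1  1  2  2  2
 1  0  1  1  2  2  3  3
 0  0  1  2  2  3  3  4
 1  0  1  2  3  3  4  4
 0  0  1  2  3  4  4  5
 0  0  1  2  3  4  4  5
 1  0  1  2  3  4  5  5
 0  0  1  2  3  4  5  6
 1  0  1  2  3  4  5  6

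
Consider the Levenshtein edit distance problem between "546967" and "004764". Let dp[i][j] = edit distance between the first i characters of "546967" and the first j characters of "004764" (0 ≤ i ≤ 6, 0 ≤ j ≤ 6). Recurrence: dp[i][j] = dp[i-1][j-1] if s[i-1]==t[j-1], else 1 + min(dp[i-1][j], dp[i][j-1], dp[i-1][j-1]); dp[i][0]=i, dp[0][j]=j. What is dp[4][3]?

4

   ''  0  0  4  7  6  4
''  0  1  2  3  4  5  6
 5  1  1  2  3  4  5  6
 4  2  2  2  2  3  4  5
 6  3  3  3  3  3  3  4
 9  4  4  4  4  4  4  4
 6  5  5  5  5  5  4  5
 7  6  6  6  6  5  5  5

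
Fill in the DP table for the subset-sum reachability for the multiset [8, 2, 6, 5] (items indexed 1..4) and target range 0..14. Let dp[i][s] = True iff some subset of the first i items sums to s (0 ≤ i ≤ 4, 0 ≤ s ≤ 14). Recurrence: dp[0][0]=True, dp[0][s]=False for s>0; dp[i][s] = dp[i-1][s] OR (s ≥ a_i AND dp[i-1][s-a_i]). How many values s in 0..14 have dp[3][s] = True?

i\s   0   1   2   3   4   5   6   7   8   9  10  11  12  13  14
  0   T   F   F   F   F   F   F   F   F   F   F   F   F   F   F
  1   T   F   F   F   F   F   F   F   T   F   F   F   F   F   F
  2   T   F   T   F   F   F   F   F   T   F   T   F   F   F   F
  3   T   F   T   F   F   F   T   F   T   F   T   F   F   F   T
  4   T   F   T   F   F   T   T   T   T   F   T   T   F   T   T

6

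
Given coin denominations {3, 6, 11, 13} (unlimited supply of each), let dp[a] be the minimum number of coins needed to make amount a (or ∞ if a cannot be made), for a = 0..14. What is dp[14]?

 a  0  1  2  3  4  5  6  7  8  9 10 11 12 13 14
dp  0  -  -  1  -  -  1  -  -  2  -  1  2  1  2
(- denotes ∞ / unreachable)

2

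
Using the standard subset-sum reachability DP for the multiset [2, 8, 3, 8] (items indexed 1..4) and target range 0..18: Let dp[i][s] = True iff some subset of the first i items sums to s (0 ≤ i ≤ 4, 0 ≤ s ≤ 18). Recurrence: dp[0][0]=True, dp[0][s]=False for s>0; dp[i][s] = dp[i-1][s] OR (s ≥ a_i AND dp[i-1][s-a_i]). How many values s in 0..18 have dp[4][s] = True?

i\s   0   1   2   3   4   5   6   7   8   9  10  11  12  13  14  15  16  17  18
  0   T   F   F   F   F   F   F   F   F   F   F   F   F   F   F   F   F   F   F
  1   T   F   T   F   F   F   F   F   F   F   F   F   F   F   F   F   F   F   F
  2   T   F   T   F   F   F   F   F   T   F   T   F   F   F   F   F   F   F   F
  3   T   F   T   T   F   T   F   F   T   F   T   T   F   T   F   F   F   F   F
  4   T   F   T   T   F   T   F   F   T   F   T   T   F   T   F   F   T   F   T

10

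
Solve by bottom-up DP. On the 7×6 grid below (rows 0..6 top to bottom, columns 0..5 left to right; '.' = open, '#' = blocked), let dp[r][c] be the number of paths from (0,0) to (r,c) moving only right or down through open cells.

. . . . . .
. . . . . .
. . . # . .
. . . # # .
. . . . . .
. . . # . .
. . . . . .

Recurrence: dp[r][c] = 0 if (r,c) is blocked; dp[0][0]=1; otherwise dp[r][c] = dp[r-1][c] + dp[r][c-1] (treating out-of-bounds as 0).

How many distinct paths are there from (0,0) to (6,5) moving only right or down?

84

r\c   0   1   2   3   4   5
  0   1   1   1   1   1   1
  1   1   2   3   4   5   6
  2   1   3   6   0   5  11
  3   1   4  10   0   0  11
  4   1   5  15  15  15  26
  5   1   6  21   0  15  41
  6   1   7  28  28  43  84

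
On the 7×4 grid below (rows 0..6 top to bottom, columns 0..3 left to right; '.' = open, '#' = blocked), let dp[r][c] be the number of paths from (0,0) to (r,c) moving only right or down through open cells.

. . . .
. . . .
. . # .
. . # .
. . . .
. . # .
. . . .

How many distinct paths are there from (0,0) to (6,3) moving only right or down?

r\c   0   1   2   3
  0   1   1   1   1
  1   1   2   3   4
  2   1   3   0   4
  3   1   4   0   4
  4   1   5   5   9
  5   1   6   0   9
  6   1   7   7  16

16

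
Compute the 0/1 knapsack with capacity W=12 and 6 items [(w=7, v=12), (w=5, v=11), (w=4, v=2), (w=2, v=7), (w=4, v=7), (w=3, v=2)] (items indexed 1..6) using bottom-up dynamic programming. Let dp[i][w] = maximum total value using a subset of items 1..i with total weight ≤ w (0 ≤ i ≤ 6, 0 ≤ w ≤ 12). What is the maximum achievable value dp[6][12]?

25

i\w   0   1   2   3   4   5   6   7   8   9  10  11  12
  0   0   0   0   0   0   0   0   0   0   0   0   0   0
  1   0   0   0   0   0   0   0  12  12  12  12  12  12
  2   0   0   0   0   0  11  11  12  12  12  12  12  23
  3   0   0   0   0   2  11  11  12  12  13  13  14  23
  4   0   0   7   7   7  11  11  18  18  19  19  20  23
  5   0   0   7   7   7  11  14  18  18  19  19  25  25
  6   0   0   7   7   7  11  14  18  18  19  20  25  25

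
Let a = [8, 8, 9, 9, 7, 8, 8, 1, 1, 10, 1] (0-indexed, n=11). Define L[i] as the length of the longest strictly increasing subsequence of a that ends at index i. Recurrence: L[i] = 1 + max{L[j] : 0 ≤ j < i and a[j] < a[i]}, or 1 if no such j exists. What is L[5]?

2

   i    0    1    2    3    4    5    6    7    8    9   10
a[i]    8    8    9    9    7    8    8    1    1   10    1
L[i]    1    1    2    2    1    2    2    1    1    3    1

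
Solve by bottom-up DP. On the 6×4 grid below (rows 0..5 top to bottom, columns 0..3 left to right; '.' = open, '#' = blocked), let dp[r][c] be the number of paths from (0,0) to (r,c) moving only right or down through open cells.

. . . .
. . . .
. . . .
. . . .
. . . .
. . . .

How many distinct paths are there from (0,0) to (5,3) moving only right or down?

56

r\c   0   1   2   3
  0   1   1   1   1
  1   1   2   3   4
  2   1   3   6  10
  3   1   4  10  20
  4   1   5  15  35
  5   1   6  21  56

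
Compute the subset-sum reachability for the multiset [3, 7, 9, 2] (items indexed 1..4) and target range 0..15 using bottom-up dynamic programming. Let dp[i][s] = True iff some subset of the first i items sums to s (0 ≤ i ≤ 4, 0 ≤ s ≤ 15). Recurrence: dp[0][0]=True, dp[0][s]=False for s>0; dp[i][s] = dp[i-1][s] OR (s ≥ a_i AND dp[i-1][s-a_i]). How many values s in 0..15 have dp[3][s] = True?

6

i\s   0   1   2   3   4   5   6   7   8   9  10  11  12  13  14  15
  0   T   F   F   F   F   F   F   F   F   F   F   F   F   F   F   F
  1   T   F   F   T   F   F   F   F   F   F   F   F   F   F   F   F
  2   T   F   F   T   F   F   F   T   F   F   T   F   F   F   F   F
  3   T   F   F   T   F   F   F   T   F   T   T   F   T   F   F   F
  4   T   F   T   T   F   T   F   T   F   T   T   T   T   F   T   F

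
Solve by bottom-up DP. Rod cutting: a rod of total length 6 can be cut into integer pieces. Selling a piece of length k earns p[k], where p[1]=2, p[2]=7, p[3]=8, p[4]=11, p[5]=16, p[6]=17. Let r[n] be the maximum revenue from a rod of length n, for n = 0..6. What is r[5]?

   n    0    1    2    3    4    5    6
r[n]    0    2    7    9   14   16   21

16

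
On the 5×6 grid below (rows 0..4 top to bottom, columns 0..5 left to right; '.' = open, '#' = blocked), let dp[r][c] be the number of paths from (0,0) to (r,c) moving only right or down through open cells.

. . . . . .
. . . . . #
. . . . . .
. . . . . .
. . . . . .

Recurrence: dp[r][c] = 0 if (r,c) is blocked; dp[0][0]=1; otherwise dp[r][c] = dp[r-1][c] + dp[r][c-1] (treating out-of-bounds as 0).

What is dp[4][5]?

120

r\c   0   1   2   3   4   5
  0   1   1   1   1   1   1
  1   1   2   3   4   5   0
  2   1   3   6  10  15  15
  3   1   4  10  20  35  50
  4   1   5  15  35  70 120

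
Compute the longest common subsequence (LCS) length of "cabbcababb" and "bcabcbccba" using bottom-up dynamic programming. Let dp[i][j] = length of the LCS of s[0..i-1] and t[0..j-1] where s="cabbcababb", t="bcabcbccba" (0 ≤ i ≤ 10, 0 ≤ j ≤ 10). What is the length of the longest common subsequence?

7

   ''  b  c  a  b  c  b  c  c  b  a
''  0  0  0  0  0  0  0  0  0  0  0
 c  0  0  1  1  1  1  1  1  1  1  1
 a  0  0  1  2  2  2  2  2  2  2  2
 b  0  1  1  2  3  3  3  3  3  3  3
 b  0  1  1  2  3  3  4  4  4  4  4
 c  0  1  2  2  3  4  4  5  5  5  5
 a  0  1  2  3  3  4  4  5  5  5  6
 b  0  1  2  3  4  4  5  5  5  6  6
 a  0  1  2  3  4  4  5  5  5  6  7
 b  0  1  2  3  4  4  5  5  5  6  7
 b  0  1  2  3  4  4  5  5  5  6  7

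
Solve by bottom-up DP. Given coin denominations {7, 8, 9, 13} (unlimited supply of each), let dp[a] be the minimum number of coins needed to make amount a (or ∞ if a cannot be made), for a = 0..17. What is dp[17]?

2

 a  0  1  2  3  4  5  6  7  8  9 10 11 12 13 14 15 16 17
dp  0  -  -  -  -  -  -  1  1  1  -  -  -  1  2  2  2  2
(- denotes ∞ / unreachable)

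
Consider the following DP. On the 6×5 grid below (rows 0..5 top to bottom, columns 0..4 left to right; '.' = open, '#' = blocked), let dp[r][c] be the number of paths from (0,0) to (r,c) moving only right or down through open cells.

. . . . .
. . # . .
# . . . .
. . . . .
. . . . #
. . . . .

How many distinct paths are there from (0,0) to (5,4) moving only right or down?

r\c   0   1   2   3   4
  0   1   1   1   1   1
  1   1   2   0   1   2
  2   0   2   2   3   5
  3   0   2   4   7  12
  4   0   2   6  13   0
  5   0   2   8  21  21

21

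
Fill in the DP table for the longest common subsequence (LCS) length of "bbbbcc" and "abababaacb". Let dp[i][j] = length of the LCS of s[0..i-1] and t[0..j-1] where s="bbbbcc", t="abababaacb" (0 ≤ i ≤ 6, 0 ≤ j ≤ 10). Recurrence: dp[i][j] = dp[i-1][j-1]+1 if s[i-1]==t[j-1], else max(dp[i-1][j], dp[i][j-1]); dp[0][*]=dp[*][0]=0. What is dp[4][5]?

   ''  a  b  a  b  a  b  a  a  c  b
''  0  0  0  0  0  0  0  0  0  0  0
 b  0  0  1  1  1  1  1  1  1  1  1
 b  0  0  1  1  2  2  2  2  2  2  2
 b  0  0  1  1  2  2  3  3  3  3  3
 b  0  0  1  1  2  2  3  3  3  3  4
 c  0  0  1  1  2  2  3  3  3  4  4
 c  0  0  1  1  2  2  3  3  3  4  4

2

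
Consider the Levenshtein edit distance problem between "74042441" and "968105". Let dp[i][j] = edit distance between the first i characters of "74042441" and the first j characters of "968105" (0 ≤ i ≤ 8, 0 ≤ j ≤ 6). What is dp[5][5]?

   ''  9  6  8  1  0  5
''  0  1  2  3  4  5  6
 7  1  1  2  3  4  5  6
 4  2  2  2  3  4  5  6
 0  3  3  3  3  4  4  5
 4  4  4  4  4  4  5  5
 2  5  5  5  5  5  5  6
 4  6  6  6  6  6  6  6
 4  7  7  7  7  7  7  7
 1  8  8  8  8  7  8  8

5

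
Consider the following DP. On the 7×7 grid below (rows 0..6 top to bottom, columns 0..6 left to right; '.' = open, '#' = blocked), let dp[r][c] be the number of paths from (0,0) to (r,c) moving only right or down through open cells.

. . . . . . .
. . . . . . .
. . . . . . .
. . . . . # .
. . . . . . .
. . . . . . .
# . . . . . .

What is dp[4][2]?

r\c   0   1   2   3   4   5   6
  0   1   1   1   1   1   1   1
  1   1   2   3   4   5   6   7
  2   1   3   6  10  15  21  28
  3   1   4  10  20  35   0  28
  4   1   5  15  35  70  70  98
  5   1   6  21  56 126 196 294
  6   0   6  27  83 209 405 699

15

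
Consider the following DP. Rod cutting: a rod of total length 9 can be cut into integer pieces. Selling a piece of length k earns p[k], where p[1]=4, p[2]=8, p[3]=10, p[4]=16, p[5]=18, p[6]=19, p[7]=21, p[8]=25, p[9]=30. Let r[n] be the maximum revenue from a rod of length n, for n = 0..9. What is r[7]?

   n    0    1    2    3    4    5    6    7    8    9
r[n]    0    4    8   12   16   20   24   28   32   36

28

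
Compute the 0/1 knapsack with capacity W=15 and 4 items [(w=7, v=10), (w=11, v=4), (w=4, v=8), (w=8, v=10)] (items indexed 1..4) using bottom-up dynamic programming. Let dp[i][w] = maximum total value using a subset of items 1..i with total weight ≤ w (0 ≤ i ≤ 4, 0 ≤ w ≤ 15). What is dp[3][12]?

18

i\w   0   1   2   3   4   5   6   7   8   9  10  11  12  13  14  15
  0   0   0   0   0   0   0   0   0   0   0   0   0   0   0   0   0
  1   0   0   0   0   0   0   0  10  10  10  10  10  10  10  10  10
  2   0   0   0   0   0   0   0  10  10  10  10  10  10  10  10  10
  3   0   0   0   0   8   8   8  10  10  10  10  18  18  18  18  18
  4   0   0   0   0   8   8   8  10  10  10  10  18  18  18  18  20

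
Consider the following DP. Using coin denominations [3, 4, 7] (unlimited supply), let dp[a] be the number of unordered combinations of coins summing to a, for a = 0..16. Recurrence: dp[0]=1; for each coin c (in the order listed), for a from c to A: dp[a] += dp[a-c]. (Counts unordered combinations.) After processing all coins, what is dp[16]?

3

after  coin     0     1     2     3     4     5     6     7     8     9    10    11    12    13    14    15    16
          3     1     0     0     1     0     0     1     0     0     1     0     0     1     0     0     1     0
          4     1     0     0     1     1     0     1     1     1     1     1     1     2     1     1     2     2
          7     1     0     0     1     1     0     1     2     1     1     2     2     2     2     3     3     3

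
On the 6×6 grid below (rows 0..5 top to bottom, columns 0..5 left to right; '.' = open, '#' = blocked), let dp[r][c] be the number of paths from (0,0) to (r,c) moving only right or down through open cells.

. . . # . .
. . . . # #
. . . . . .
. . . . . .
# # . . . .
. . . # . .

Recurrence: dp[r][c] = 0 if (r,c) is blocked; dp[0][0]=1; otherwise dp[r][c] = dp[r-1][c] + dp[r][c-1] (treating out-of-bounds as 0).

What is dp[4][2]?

10

r\c   0   1   2   3   4   5
  0   1   1   1   0   0   0
  1   1   2   3   3   0   0
  2   1   3   6   9   9   9
  3   1   4  10  19  28  37
  4   0   0  10  29  57  94
  5   0   0  10   0  57 151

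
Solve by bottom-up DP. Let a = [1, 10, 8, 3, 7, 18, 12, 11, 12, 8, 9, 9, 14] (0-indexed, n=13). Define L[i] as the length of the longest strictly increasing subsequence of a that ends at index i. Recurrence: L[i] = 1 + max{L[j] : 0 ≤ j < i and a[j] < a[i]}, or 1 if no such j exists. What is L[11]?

   i    0    1    2    3    4    5    6    7    8    9   10   11   12
a[i]    1   10    8    3    7   18   12   11   12    8    9    9   14
L[i]    1    2    2    2    3    4    4    4    5    4    5    5    6

5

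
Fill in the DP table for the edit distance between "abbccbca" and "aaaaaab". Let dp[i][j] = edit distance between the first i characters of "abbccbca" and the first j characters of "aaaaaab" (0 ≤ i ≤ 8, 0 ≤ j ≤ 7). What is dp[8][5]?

   ''  a  a  a  a  a  a  b
''  0  1  2  3  4  5  6  7
 a  1  0  1  2  3  4  5  6
 b  2  1  1  2  3  4  5  5
 b  3  2  2  2  3  4  5  5
 c  4  3  3  3  3  4  5  6
 c  5  4  4  4  4  4  5  6
 b  6  5  5  5  5  5  5  5
 c  7  6  6  6  6  6  6  6
 a  8  7  6  6  6  6  6  7

6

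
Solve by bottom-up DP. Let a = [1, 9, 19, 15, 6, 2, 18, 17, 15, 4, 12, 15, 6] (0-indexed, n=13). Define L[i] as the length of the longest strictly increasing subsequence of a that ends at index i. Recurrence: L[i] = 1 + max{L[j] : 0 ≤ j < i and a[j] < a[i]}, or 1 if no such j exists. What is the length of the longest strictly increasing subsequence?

5

   i    0    1    2    3    4    5    6    7    8    9   10   11   12
a[i]    1    9   19   15    6    2   18   17   15    4   12   15    6
L[i]    1    2    3    3    2    2    4    4    3    3    4    5    4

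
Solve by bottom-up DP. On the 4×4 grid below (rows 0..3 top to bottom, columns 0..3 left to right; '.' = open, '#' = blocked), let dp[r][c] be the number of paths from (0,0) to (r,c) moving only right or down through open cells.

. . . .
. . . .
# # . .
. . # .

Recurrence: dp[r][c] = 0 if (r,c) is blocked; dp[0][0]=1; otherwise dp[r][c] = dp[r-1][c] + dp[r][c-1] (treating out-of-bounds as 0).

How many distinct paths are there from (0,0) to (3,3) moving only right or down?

7

r\c   0   1   2   3
  0   1   1   1   1
  1   1   2   3   4
  2   0   0   3   7
  3   0   0   0   7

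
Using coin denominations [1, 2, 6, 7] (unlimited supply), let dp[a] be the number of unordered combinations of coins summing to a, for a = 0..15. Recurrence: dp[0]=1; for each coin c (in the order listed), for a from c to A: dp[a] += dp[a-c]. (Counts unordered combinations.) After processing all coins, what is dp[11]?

12

after  coin     0     1     2     3     4     5     6     7     8     9    10    11    12    13    14    15
          1     1     1     1     1     1     1     1     1     1     1     1     1     1     1     1     1
          2     1     1     2     2     3     3     4     4     5     5     6     6     7     7     8     8
          6     1     1     2     2     3     3     5     5     7     7     9     9    12    12    15    15
          7     1     1     2     2     3     3     5     6     8     9    11    12    15    17    21    23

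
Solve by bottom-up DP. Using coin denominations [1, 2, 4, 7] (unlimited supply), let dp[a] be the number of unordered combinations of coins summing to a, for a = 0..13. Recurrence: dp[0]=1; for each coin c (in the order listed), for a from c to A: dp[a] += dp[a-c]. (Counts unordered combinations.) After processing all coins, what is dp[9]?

after  coin     0     1     2     3     4     5     6     7     8     9    10    11    12    13
          1     1     1     1     1     1     1     1     1     1     1     1     1     1     1
          2     1     1     2     2     3     3     4     4     5     5     6     6     7     7
          4     1     1     2     2     4     4     6     6     9     9    12    12    16    16
          7     1     1     2     2     4     4     6     7    10    11    14    16    20    22

11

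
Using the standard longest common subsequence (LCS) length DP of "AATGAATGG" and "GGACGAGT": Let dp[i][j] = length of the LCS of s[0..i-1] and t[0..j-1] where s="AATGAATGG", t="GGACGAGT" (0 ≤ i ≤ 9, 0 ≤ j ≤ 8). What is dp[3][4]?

   ''  G  G  A  C  G  A  G  T
''  0  0  0  0  0  0  0  0  0
 A  0  0  0  1  1  1  1  1  1
 A  0  0  0  1  1  1  2  2  2
 T  0  0  0  1  1  1  2  2  3
 G  0  1  1  1  1  2  2  3  3
 A  0  1  1  2  2  2  3  3  3
 A  0  1  1  2  2  2  3  3  3
 T  0  1  1  2  2  2  3  3  4
 G  0  1  2  2  2  3  3  4  4
 G  0  1  2  2  2  3  3  4  4

1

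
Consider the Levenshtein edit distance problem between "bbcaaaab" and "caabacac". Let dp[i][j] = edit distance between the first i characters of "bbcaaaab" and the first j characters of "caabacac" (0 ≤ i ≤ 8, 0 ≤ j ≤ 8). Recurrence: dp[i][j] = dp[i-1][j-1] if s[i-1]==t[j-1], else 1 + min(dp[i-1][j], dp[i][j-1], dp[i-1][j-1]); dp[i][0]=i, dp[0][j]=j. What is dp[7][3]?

   ''  c  a  a  b  a  c  a  c
''  0  1  2  3  4  5  6  7  8
 b  1  1  2  3  3  4  5  6  7
 b  2  2  2  3  3  4  5  6  7
 c  3  2  3  3  4  4  4  5  6
 a  4  3  2  3  4  4  5  4  5
 a  5  4  3  2  3  4  5  5  5
 a  6  5  4  3  3  3  4  5  6
 a  7  6  5  4  4  3  4  4  5
 b  8  7  6  5  4  4  4  5  5

4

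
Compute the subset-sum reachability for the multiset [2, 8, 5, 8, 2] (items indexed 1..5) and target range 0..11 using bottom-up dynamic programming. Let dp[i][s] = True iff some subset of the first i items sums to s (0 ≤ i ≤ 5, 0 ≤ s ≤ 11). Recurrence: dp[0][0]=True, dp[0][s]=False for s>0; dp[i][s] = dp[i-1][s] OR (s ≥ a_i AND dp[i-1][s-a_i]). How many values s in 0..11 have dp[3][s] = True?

i\s   0   1   2   3   4   5   6   7   8   9  10  11
  0   T   F   F   F   F   F   F   F   F   F   F   F
  1   T   F   T   F   F   F   F   F   F   F   F   F
  2   T   F   T   F   F   F   F   F   T   F   T   F
  3   T   F   T   F   F   T   F   T   T   F   T   F
  4   T   F   T   F   F   T   F   T   T   F   T   F
  5   T   F   T   F   T   T   F   T   T   T   T   F

6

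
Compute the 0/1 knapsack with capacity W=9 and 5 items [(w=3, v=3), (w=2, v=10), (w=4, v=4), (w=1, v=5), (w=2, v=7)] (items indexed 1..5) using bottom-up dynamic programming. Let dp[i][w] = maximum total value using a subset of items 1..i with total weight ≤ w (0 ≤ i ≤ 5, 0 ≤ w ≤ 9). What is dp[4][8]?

i\w   0   1   2   3   4   5   6   7   8   9
  0   0   0   0   0   0   0   0   0   0   0
  1   0   0   0   3   3   3   3   3   3   3
  2   0   0  10  10  10  13  13  13  13  13
  3   0   0  10  10  10  13  14  14  14  17
  4   0   5  10  15  15  15  18  19  19  19
  5   0   5  10  15  17  22  22  22  25  26

19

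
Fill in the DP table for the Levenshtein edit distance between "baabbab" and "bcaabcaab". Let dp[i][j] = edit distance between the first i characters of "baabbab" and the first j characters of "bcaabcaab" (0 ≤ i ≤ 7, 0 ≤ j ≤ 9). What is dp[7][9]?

   ''  b  c  a  a  b  c  a  a  b
''  0  1  2  3  4  5  6  7  8  9
 b  1  0  1  2  3  4  5  6  7  8
 a  2  1  1  1  2  3  4  5  6  7
 a  3  2  2  1  1  2  3  4  5  6
 b  4  3  3  2  2  1  2  3  4  5
 b  5  4  4  3  3  2  2  3  4  4
 a  6  5  5  4  3  3  3  2  3  4
 b  7  6  6  5  4  3  4  3  3  3

3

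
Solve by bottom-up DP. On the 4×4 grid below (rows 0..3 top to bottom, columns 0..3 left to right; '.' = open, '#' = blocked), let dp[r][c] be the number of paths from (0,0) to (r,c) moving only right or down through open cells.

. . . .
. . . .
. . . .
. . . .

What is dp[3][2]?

r\c   0   1   2   3
  0   1   1   1   1
  1   1   2   3   4
  2   1   3   6  10
  3   1   4  10  20

10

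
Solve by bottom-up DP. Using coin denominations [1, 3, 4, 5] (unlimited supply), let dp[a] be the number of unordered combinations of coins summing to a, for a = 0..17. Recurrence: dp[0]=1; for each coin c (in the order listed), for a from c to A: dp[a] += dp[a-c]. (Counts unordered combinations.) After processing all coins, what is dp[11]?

after  coin     0     1     2     3     4     5     6     7     8     9    10    11    12    13    14    15    16    17
          1     1     1     1     1     1     1     1     1     1     1     1     1     1     1     1     1     1     1
          3     1     1     1     2     2     2     3     3     3     4     4     4     5     5     5     6     6     6
          4     1     1     1     2     3     3     4     5     6     7     8     9    11    12    13    15    17    18
          5     1     1     1     2     3     4     5     6     8    10    12    14    17    20    23    27    31    35

14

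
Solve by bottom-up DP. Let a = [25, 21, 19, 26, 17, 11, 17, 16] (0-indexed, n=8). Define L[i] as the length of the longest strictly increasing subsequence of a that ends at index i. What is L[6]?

2

   i    0    1    2    3    4    5    6    7
a[i]   25   21   19   26   17   11   17   16
L[i]    1    1    1    2    1    1    2    2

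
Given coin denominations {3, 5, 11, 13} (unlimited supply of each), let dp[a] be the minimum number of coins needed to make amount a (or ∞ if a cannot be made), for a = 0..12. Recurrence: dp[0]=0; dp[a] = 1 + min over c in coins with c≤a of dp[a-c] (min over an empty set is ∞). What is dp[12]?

4

 a  0  1  2  3  4  5  6  7  8  9 10 11 12
dp  0  -  -  1  -  1  2  -  2  3  2  1  4
(- denotes ∞ / unreachable)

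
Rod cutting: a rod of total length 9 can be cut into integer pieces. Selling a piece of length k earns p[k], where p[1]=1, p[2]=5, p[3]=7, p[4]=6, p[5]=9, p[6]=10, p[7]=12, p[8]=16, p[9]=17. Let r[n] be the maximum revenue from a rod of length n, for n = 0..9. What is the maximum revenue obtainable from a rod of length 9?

22

   n    0    1    2    3    4    5    6    7    8    9
r[n]    0    1    5    7   10   12   15   17   20   22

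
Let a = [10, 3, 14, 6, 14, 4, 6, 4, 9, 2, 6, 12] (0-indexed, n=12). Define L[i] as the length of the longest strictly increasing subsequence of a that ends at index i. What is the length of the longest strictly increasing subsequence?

   i    0    1    2    3    4    5    6    7    8    9   10   11
a[i]   10    3   14    6   14    4    6    4    9    2    6   12
L[i]    1    1    2    2    3    2    3    2    4    1    3    5

5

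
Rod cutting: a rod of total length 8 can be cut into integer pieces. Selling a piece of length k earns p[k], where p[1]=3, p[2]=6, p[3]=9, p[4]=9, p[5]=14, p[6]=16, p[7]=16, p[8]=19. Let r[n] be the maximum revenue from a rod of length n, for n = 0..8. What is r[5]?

15

   n    0    1    2    3    4    5    6    7    8
r[n]    0    3    6    9   12   15   18   21   24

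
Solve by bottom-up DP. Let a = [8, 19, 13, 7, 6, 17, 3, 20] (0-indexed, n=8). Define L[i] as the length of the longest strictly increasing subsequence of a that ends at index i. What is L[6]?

1

   i    0    1    2    3    4    5    6    7
a[i]    8   19   13    7    6   17    3   20
L[i]    1    2    2    1    1    3    1    4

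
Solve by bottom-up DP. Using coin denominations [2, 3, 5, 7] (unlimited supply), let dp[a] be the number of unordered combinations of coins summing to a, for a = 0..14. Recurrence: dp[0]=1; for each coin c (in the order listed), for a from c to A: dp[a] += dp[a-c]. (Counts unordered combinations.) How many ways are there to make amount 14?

after  coin     0     1     2     3     4     5     6     7     8     9    10    11    12    13    14
          2     1     0     1     0     1     0     1     0     1     0     1     0     1     0     1
          3     1     0     1     1     1     1     2     1     2     2     2     2     3     2     3
          5     1     0     1     1     1     2     2     2     3     3     4     4     5     5     6
          7     1     0     1     1     1     2     2     3     3     4     5     5     7     7     9

9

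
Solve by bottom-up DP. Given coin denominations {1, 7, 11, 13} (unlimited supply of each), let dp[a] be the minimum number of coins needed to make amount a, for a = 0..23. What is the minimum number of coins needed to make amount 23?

3

 a  0  1  2  3  4  5  6  7  8  9 10 11 12 13 14 15 16 17 18 19 20 21 22 23
dp  0  1  2  3  4  5  6  1  2  3  4  1  2  1  2  3  4  5  2  3  2  3  2  3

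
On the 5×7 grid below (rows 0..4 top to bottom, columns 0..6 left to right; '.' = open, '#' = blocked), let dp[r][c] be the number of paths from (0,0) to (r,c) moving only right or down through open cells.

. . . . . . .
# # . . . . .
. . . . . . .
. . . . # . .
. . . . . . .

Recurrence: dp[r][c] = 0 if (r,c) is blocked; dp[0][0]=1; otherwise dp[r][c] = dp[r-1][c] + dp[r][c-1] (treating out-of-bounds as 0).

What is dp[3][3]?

4

r\c   0   1   2   3   4   5   6
  0   1   1   1   1   1   1   1
  1   0   0   1   2   3   4   5
  2   0   0   1   3   6  10  15
  3   0   0   1   4   0  10  25
  4   0   0   1   5   5  15  40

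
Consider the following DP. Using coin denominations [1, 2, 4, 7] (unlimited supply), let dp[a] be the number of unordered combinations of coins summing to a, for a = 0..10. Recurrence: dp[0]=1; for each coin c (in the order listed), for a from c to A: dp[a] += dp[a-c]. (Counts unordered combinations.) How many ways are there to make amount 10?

14

after  coin     0     1     2     3     4     5     6     7     8     9    10
          1     1     1     1     1     1     1     1     1     1     1     1
          2     1     1     2     2     3     3     4     4     5     5     6
          4     1     1     2     2     4     4     6     6     9     9    12
          7     1     1     2     2     4     4     6     7    10    11    14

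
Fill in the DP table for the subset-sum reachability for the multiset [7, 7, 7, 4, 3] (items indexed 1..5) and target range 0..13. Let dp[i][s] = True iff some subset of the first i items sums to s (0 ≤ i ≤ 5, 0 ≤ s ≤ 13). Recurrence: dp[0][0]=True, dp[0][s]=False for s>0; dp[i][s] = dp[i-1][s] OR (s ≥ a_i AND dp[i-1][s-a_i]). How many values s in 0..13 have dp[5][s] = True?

6

i\s   0   1   2   3   4   5   6   7   8   9  10  11  12  13
  0   T   F   F   F   F   F   F   F   F   F   F   F   F   F
  1   T   F   F   F   F   F   F   T   F   F   F   F   F   F
  2   T   F   F   F   F   F   F   T   F   F   F   F   F   F
  3   T   F   F   F   F   F   F   T   F   F   F   F   F   F
  4   T   F   F   F   T   F   F   T   F   F   F   T   F   F
  5   T   F   F   T   T   F   F   T   F   F   T   T   F   F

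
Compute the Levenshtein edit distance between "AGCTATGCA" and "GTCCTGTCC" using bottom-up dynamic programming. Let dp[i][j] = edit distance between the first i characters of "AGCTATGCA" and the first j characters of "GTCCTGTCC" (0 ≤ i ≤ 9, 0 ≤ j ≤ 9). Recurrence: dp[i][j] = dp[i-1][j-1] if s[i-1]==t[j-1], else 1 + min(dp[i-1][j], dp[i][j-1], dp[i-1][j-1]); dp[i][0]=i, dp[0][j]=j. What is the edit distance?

6

   ''  G  T  C  C  T  G  T  C  C
''  0  1  2  3  4  5  6  7  8  9
 A  1  1  2  3  4  5  6  7  8  9
 G  2  1  2  3  4  5  5  6  7  8
 C  3  2  2  2  3  4  5  6  6  7
 T  4  3  2  3  3  3  4  5  6  7
 A  5  4  3  3  4  4  4  5  6  7
 T  6  5  4  4  4  4  5  4  5  6
 G  7  6  5  5  5  5  4  5  5  6
 C  8  7  6  5  5  6  5  5  5  5
 A  9  8  7  6  6  6  6  6  6  6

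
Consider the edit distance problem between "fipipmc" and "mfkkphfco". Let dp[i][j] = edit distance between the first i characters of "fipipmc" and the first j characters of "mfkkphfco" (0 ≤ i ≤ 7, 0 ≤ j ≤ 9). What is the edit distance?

7

   ''  m  f  k  k  p  h  f  c  o
''  0  1  2  3  4  5  6  7  8  9
 f  1  1  1  2  3  4  5  6  7  8
 i  2  2  2  2  3  4  5  6  7  8
 p  3  3  3  3  3  3  4  5  6  7
 i  4  4  4  4  4  4  4  5  6  7
 p  5  5  5  5  5  4  5  5  6  7
 m  6  5  6  6  6  5  5  6  6  7
 c  7  6  6  7  7  6  6  6  6  7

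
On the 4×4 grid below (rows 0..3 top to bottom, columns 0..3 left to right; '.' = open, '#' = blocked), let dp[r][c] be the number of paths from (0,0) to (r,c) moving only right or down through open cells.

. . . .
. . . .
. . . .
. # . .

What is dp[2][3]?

r\c   0   1   2   3
  0   1   1   1   1
  1   1   2   3   4
  2   1   3   6  10
  3   1   0   6  16

10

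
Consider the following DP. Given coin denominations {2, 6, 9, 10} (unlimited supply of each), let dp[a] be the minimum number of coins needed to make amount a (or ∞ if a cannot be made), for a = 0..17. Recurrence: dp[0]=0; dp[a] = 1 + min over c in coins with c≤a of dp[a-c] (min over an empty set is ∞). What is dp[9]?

1

 a  0  1  2  3  4  5  6  7  8  9 10 11 12 13 14 15 16 17
dp  0  -  1  -  2  -  1  -  2  1  1  2  2  3  3  2  2  3
(- denotes ∞ / unreachable)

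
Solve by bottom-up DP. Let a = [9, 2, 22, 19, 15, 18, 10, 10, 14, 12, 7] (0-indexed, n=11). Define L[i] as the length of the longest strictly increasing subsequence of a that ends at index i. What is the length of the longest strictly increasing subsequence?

   i    0    1    2    3    4    5    6    7    8    9   10
a[i]    9    2   22   19   15   18   10   10   14   12    7
L[i]    1    1    2    2    2    3    2    2    3    3    2

3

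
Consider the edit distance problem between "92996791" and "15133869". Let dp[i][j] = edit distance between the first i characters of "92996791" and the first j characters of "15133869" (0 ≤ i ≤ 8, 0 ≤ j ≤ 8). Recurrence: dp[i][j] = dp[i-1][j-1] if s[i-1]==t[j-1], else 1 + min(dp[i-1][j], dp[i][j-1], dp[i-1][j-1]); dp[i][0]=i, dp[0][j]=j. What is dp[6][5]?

   ''  1  5  1  3  3  8  6  9
''  0  1  2  3  4  5  6  7  8
 9  1  1  2  3  4  5  6  7  7
 2  2  2  2  3  4  5  6  7  8
 9  3  3  3  3  4  5  6  7  7
 9  4  4  4  4  4  5  6  7  7
 6  5  5  5  5  5  5  6  6  7
 7  6  6  6  6  6  6  6  7  7
 9  7  7  7  7  7  7  7  7  7
 1  8  7  8  7  8  8  8  8  8

6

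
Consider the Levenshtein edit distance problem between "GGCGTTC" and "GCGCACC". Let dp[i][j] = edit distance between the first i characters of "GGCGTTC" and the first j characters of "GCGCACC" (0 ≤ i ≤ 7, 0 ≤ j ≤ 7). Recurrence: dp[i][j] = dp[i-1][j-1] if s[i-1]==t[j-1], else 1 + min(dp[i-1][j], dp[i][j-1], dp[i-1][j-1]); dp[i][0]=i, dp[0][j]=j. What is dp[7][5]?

   ''  G  C  G  C  A  C  C
''  0  1  2  3  4  5  6  7
 G  1  0  1  2  3  4  5  6
 G  2  1  1  1  2  3  4  5
 C  3  2  1  2  1  2  3  4
 G  4  3  2  1  2  2  3  4
 T  5  4  3  2  2  3  3  4
 T  6  5  4  3  3  3  4  4
 C  7  6  5  4  3  4  3  4

4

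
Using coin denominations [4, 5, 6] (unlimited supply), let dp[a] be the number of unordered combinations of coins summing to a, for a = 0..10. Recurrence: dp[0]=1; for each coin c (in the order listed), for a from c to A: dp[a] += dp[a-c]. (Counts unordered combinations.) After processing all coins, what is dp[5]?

after  coin     0     1     2     3     4     5     6     7     8     9    10
          4     1     0     0     0     1     0     0     0     1     0     0
          5     1     0     0     0     1     1     0     0     1     1     1
          6     1     0     0     0     1     1     1     0     1     1     2

1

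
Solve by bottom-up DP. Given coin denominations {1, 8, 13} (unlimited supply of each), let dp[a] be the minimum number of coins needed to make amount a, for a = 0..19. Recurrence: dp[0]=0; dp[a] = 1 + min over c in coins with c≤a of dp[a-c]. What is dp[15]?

 a  0  1  2  3  4  5  6  7  8  9 10 11 12 13 14 15 16 17 18 19
dp  0  1  2  3  4  5  6  7  1  2  3  4  5  1  2  3  2  3  4  5

3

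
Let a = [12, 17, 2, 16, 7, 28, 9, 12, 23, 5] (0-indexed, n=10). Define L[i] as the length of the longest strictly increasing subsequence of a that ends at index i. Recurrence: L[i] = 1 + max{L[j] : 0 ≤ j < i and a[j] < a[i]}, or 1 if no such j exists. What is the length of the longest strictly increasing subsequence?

   i    0    1    2    3    4    5    6    7    8    9
a[i]   12   17    2   16    7   28    9   12   23    5
L[i]    1    2    1    2    2    3    3    4    5    2

5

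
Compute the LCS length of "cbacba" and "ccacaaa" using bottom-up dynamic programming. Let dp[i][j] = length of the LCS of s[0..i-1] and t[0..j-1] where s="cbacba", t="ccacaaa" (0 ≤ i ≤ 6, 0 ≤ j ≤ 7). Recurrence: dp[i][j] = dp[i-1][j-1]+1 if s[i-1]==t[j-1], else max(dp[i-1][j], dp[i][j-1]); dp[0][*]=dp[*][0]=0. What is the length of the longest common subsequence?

4

   ''  c  c  a  c  a  a  a
''  0  0  0  0  0  0  0  0
 c  0  1  1  1  1  1  1  1
 b  0  1  1  1  1  1  1  1
 a  0  1  1  2  2  2  2  2
 c  0  1  2  2  3  3  3  3
 b  0  1  2  2  3  3  3  3
 a  0  1  2  3  3  4  4  4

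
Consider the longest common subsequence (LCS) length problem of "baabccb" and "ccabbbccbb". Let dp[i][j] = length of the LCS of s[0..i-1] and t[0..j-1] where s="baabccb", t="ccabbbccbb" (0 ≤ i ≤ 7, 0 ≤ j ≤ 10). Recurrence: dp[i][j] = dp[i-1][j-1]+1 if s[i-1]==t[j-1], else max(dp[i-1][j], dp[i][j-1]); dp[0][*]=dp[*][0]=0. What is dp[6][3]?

2

   ''  c  c  a  b  b  b  c  c  b  b
''  0  0  0  0  0  0  0  0  0  0  0
 b  0  0  0  0  1  1  1  1  1  1  1
 a  0  0  0  1  1  1  1  1  1  1  1
 a  0  0  0  1  1  1  1  1  1  1  1
 b  0  0  0  1  2  2  2  2  2  2  2
 c  0  1  1  1  2  2  2  3  3  3  3
 c  0  1  2  2  2  2  2  3  4  4  4
 b  0  1  2  2  3  3  3  3  4  5  5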